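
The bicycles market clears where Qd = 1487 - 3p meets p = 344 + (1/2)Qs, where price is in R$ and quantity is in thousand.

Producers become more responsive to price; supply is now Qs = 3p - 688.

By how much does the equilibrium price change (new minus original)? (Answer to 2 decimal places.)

-72.50

Before the shock: 1487 - 3p = 2p - 688 ⇒ 2175 = 5p ⇒ p = 435, Q = 182.
The shock moves the curves to Qd = 1487 - 3p and Qs = 3p - 688.
Equate the new curves: 1487 - 3p = 3p - 688, giving 2175 = 6p, p = 362.5, Q = 399.5.
Δp = 362.5 − 435 = -72.50.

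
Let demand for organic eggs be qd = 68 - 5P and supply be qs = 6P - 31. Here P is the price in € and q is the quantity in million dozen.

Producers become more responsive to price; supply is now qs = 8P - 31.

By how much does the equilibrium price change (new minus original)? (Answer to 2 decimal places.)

Original equilibrium: 68 - 5P = 6P - 31 gives 99 = 11P, so P = 9 and q = 23.
The shock moves the curves to qd = 68 - 5P and qs = 8P - 31.
Setting them equal: 68 - 5P = 8P - 31 → 99 = 13P, so P = 99/13 ≈ 7.6154 and q = 389/13 ≈ 29.9231.
ΔP = 7.6154 − 9 = -1.38.

-1.38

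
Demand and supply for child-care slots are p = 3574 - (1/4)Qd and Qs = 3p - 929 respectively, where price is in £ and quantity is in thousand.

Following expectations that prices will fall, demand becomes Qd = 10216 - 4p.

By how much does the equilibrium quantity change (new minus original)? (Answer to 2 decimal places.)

Before the shock: 14296 - 4p = 3p - 929 ⇒ 15225 = 7p ⇒ p = 2175, Q = 5596.
The new curves are Qd = 10216 - 4p (demand) and Qs = 3p - 929 (supply).
Setting them equal: 10216 - 4p = 3p - 929 → 11145 = 7p, so p = 11145/7 ≈ 1592.1429 and Q = 26932/7 ≈ 3847.4286.
ΔQ = 3847.4286 − 5596 = -1748.57.

-1748.57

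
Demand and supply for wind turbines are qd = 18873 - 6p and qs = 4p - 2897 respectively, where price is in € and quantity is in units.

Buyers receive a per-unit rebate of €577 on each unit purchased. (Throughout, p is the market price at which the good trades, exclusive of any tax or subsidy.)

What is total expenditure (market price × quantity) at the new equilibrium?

18156442.56

Initially, 18873 - 6p = 4p - 2897, so 21770 = 10p and p = 2177, q = 5811.
Since buyers' out-of-pocket price is the market price minus the rebate, the effective demand curve becomes qd = 22335 - 6p.
Equate the new curves: 22335 - 6p = 4p - 2897, giving 25232 = 10p, p = 2523.2, q = 7195.8.
New expenditure = 2523.2 × 7195.8 = 18156442.56.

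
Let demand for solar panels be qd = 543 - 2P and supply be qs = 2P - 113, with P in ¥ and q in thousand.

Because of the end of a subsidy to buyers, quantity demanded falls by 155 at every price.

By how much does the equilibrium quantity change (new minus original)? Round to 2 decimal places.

Original equilibrium: 543 - 2P = 2P - 113 gives 656 = 4P, so P = 164 and q = 215.
After the shift, demand is qd = 388 - 2P and supply is qs = 2P - 113.
Setting them equal: 388 - 2P = 2P - 113 → 501 = 4P, so P = 125.25 and q = 137.5.
Δq = 137.5 − 215 = -77.50.

-77.50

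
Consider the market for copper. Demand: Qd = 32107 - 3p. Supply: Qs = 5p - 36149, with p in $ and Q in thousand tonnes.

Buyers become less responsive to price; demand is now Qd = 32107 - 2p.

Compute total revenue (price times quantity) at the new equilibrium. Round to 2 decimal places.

122912340.24

Initially, 32107 - 3p = 5p - 36149, so 68256 = 8p and p = 8532, Q = 6511.
The shock moves the curves to Qd = 32107 - 2p and Qs = 5p - 36149.
Clearing the new market: 32107 - 2p = 5p - 36149, so p = 68256/7 ≈ 9750.8571 and Q = 88237/7 ≈ 12605.2857.
New expenditure = 9750.8571 × 12605.2857 = 122912340.24.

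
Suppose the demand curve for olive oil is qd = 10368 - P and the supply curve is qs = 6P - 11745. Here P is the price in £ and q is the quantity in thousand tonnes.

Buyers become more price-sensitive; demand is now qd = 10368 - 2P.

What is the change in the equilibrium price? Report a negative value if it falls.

Before the shock: 10368 - P = 6P - 11745 ⇒ 22113 = 7P ⇒ P = 3159, q = 7209.
The new curves are qd = 10368 - 2P (demand) and qs = 6P - 11745 (supply).
Setting them equal: 10368 - 2P = 6P - 11745 → 22113 = 8P, so P = 2764.125 and q = 4839.75.
ΔP = 2764.125 − 3159 = -394.875.

-394.875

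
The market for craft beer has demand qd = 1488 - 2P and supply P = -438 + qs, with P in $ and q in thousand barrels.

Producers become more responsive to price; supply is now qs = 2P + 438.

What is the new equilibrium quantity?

Solve the original market: 1488 - 2P = P + 438, hence P = 350 and q = 788.
The shock moves the curves to qd = 1488 - 2P and qs = 2P + 438.
Equate the new curves: 1488 - 2P = 2P + 438, giving 1050 = 4P, P = 262.5, q = 963.

963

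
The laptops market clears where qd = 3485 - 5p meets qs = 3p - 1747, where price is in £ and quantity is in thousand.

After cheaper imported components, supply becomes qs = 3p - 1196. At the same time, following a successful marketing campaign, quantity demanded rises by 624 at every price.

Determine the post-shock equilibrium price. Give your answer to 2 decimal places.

663.13

Before the shock: 3485 - 5p = 3p - 1747 ⇒ 5232 = 8p ⇒ p = 654, q = 215.
With the change applied: demand qd = 4109 - 5p, supply qs = 3p - 1196.
New equilibrium: 4109 - 5p = 3p - 1196 ⇒ 5305 = 8p ⇒ p = 663.125, q = 793.375.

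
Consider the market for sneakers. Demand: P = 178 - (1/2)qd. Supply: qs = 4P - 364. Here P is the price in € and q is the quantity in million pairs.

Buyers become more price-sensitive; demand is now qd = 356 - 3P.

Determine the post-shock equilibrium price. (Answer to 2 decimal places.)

Solve the original market: 356 - 2P = 4P - 364, hence P = 120 and q = 116.
After the shift, demand is qd = 356 - 3P and supply is qs = 4P - 364.
New equilibrium: 356 - 3P = 4P - 364 ⇒ 720 = 7P ⇒ P = 720/7 ≈ 102.8571, q = 332/7 ≈ 47.4286.

102.86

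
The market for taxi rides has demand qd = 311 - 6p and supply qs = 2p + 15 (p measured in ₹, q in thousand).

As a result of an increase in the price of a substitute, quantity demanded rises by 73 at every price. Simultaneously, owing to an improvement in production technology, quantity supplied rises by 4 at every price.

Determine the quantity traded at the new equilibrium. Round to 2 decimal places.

Original equilibrium: 311 - 6p = 2p + 15 gives 296 = 8p, so p = 37 and q = 89.
After the shift, demand is qd = 384 - 6p and supply is qs = 2p + 19.
Setting them equal: 384 - 6p = 2p + 19 → 365 = 8p, so p = 45.625 and q = 110.25.

110.25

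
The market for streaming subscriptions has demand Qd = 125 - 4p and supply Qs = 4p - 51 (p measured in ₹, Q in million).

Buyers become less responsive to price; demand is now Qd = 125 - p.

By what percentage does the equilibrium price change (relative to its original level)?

Initially, 125 - 4p = 4p - 51, so 176 = 8p and p = 22, Q = 37.
The new curves are Qd = 125 - p (demand) and Qs = 4p - 51 (supply).
Equate the new curves: 125 - p = 4p - 51, giving 176 = 5p, p = 35.2, Q = 89.8.
%Δp = (35.2 − 22) / 22 × 100 = +60%.

+60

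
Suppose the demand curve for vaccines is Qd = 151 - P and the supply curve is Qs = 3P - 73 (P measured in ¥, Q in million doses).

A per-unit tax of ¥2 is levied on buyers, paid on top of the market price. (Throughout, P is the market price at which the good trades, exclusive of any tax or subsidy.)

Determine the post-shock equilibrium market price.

Original equilibrium: 151 - P = 3P - 73 gives 224 = 4P, so P = 56 and Q = 95.
Since buyers pay the price plus the tax, the effective demand curve becomes Qd = 149 - P.
Clearing the new market: 149 - P = 3P - 73, so P = 55.5 and Q = 93.5.

55.5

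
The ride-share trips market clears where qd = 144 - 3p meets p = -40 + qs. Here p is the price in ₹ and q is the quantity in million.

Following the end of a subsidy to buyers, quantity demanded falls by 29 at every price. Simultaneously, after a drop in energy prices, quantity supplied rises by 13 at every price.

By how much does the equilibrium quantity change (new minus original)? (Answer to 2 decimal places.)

+2.50

Original equilibrium: 144 - 3p = p + 40 gives 104 = 4p, so p = 26 and q = 66.
The new curves are qd = 115 - 3p (demand) and qs = p + 53 (supply).
New equilibrium: 115 - 3p = p + 53 ⇒ 62 = 4p ⇒ p = 15.5, q = 68.5.
Δq = 68.5 − 66 = +2.50.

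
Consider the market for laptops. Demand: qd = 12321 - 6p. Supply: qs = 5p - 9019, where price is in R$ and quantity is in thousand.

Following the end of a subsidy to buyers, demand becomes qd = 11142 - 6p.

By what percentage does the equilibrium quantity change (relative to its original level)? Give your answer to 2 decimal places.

Initially, 12321 - 6p = 5p - 9019, so 21340 = 11p and p = 1940, q = 681.
After the shift, demand is qd = 11142 - 6p and supply is qs = 5p - 9019.
Equate the new curves: 11142 - 6p = 5p - 9019, giving 20161 = 11p, p = 20161/11 ≈ 1832.8182, q = 1596/11 ≈ 145.0909.
%Δq = (145.0909 − 681) / 681 × 100 = -78.69%.

-78.69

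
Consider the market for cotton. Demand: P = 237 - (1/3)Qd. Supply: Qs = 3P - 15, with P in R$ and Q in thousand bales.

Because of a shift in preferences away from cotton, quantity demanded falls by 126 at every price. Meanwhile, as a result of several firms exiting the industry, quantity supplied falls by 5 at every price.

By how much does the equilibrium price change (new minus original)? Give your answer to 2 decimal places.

Before the shock: 711 - 3P = 3P - 15 ⇒ 726 = 6P ⇒ P = 121, Q = 348.
With the change applied: demand Qd = 585 - 3P, supply Qs = 3P - 20.
Clearing the new market: 585 - 3P = 3P - 20, so P = 605/6 ≈ 100.8333 and Q = 282.5.
ΔP = 100.8333 − 121 = -20.17.

-20.17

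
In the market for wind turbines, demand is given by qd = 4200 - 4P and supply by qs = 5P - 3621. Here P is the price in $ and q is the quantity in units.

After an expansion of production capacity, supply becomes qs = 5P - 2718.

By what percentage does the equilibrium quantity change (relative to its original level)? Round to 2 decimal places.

+55.43

Before the shock: 4200 - 4P = 5P - 3621 ⇒ 7821 = 9P ⇒ P = 869, q = 724.
The new curves are qd = 4200 - 4P (demand) and qs = 5P - 2718 (supply).
New equilibrium: 4200 - 4P = 5P - 2718 ⇒ 6918 = 9P ⇒ P = 2306/3 ≈ 768.6667, q = 3376/3 ≈ 1125.3333.
%Δq = (1125.3333 − 724) / 724 × 100 = +55.43%.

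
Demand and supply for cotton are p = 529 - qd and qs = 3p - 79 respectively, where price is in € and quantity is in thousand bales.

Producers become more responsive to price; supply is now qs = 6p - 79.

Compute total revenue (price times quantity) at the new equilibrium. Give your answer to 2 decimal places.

Initially, 529 - p = 3p - 79, so 608 = 4p and p = 152, q = 377.
The new curves are qd = 529 - p (demand) and qs = 6p - 79 (supply).
Equate the new curves: 529 - p = 6p - 79, giving 608 = 7p, p = 608/7 ≈ 86.8571, q = 3095/7 ≈ 442.1429.
New expenditure = 86.8571 × 442.1429 = 38403.27.

38403.27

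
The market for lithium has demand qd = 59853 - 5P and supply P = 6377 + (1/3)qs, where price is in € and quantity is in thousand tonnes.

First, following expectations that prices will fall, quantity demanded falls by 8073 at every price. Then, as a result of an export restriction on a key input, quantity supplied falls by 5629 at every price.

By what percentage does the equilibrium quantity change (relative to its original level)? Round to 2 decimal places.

-62.41

Before the shock: 59853 - 5P = 3P - 19131 ⇒ 78984 = 8P ⇒ P = 9873, q = 10488.
With the change applied: demand qd = 51780 - 5P, supply qs = 3P - 24760.
Clearing the new market: 51780 - 5P = 3P - 24760, so P = 9567.5 and q = 3942.5.
%Δq = (3942.5 − 10488) / 10488 × 100 = -62.41%.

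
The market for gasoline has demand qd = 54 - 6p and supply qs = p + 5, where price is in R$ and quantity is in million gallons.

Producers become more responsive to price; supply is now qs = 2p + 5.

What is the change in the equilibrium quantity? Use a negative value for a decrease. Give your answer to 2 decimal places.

Solve the original market: 54 - 6p = p + 5, hence p = 7 and q = 12.
After the shift, demand is qd = 54 - 6p and supply is qs = 2p + 5.
Equate the new curves: 54 - 6p = 2p + 5, giving 49 = 8p, p = 6.125, q = 17.25.
Δq = 17.25 − 12 = +5.25.

+5.25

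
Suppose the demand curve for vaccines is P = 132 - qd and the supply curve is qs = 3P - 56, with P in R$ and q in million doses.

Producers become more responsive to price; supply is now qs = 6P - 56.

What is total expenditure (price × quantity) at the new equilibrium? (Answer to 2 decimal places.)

Solve the original market: 132 - P = 3P - 56, hence P = 47 and q = 85.
With the change applied: demand qd = 132 - P, supply qs = 6P - 56.
Equate the new curves: 132 - P = 6P - 56, giving 188 = 7P, P = 188/7 ≈ 26.8571, q = 736/7 ≈ 105.1429.
New expenditure = 26.8571 × 105.1429 = 2823.84.

2823.84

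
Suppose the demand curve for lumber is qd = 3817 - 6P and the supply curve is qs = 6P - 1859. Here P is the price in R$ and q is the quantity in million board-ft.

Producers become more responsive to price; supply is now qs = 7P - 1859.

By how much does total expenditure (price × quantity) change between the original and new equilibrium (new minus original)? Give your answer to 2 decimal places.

Solve the original market: 3817 - 6P = 6P - 1859, hence P = 473 and q = 979.
The shock moves the curves to qd = 3817 - 6P and qs = 7P - 1859.
Equate the new curves: 3817 - 6P = 7P - 1859, giving 5676 = 13P, P = 5676/13 ≈ 436.6154, q = 15565/13 ≈ 1197.3077.
Expenditure moves from 473×979 = 463067 to 436.6154×1197.3077 = 522762.9586; change = +59695.96.

+59695.96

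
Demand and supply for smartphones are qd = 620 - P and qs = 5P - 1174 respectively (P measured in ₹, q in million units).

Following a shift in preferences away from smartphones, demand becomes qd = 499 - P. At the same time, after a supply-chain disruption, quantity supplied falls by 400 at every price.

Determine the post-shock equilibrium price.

345.5

Initially, 620 - P = 5P - 1174, so 1794 = 6P and P = 299, q = 321.
After the shift, demand is qd = 499 - P and supply is qs = 5P - 1574.
New equilibrium: 499 - P = 5P - 1574 ⇒ 2073 = 6P ⇒ P = 345.5, q = 153.5.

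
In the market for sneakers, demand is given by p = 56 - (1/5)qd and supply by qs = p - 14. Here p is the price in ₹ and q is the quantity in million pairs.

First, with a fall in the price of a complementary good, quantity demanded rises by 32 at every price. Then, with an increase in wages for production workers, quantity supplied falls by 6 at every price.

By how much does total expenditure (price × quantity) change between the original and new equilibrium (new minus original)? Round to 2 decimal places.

+240.11

Original equilibrium: 280 - 5p = p - 14 gives 294 = 6p, so p = 49 and q = 35.
After the shift, demand is qd = 312 - 5p and supply is qs = p - 20.
Clearing the new market: 312 - 5p = p - 20, so p = 166/3 ≈ 55.3333 and q = 106/3 ≈ 35.3333.
Expenditure moves from 49×35 = 1715 to 55.3333×35.3333 = 1955.1111; change = +240.11.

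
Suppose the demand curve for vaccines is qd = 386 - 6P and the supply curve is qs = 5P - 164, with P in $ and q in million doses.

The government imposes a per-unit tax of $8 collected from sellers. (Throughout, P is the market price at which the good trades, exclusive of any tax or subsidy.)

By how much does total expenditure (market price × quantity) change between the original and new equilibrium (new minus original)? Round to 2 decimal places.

Before the shock: 386 - 6P = 5P - 164 ⇒ 550 = 11P ⇒ P = 50, q = 86.
Since sellers keep the price net of the tax, the effective supply curve becomes qs = 5P - 204.
New equilibrium: 386 - 6P = 5P - 204 ⇒ 590 = 11P ⇒ P = 590/11 ≈ 53.6364, q = 706/11 ≈ 64.1818.
Expenditure moves from 50×86 = 4300 to 53.6364×64.1818 = 3442.4793; change = -857.52.

-857.52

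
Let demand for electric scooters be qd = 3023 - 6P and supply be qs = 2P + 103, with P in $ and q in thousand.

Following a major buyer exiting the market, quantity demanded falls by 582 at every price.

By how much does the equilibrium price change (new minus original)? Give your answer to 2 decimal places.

Initially, 3023 - 6P = 2P + 103, so 2920 = 8P and P = 365, q = 833.
The shock moves the curves to qd = 2441 - 6P and qs = 2P + 103.
Setting them equal: 2441 - 6P = 2P + 103 → 2338 = 8P, so P = 292.25 and q = 687.5.
ΔP = 292.25 − 365 = -72.75.

-72.75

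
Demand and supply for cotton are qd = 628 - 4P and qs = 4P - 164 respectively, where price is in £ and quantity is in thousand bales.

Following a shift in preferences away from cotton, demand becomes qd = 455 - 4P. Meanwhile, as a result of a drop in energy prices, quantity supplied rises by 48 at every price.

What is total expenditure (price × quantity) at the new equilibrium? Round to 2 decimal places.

Before the shock: 628 - 4P = 4P - 164 ⇒ 792 = 8P ⇒ P = 99, q = 232.
After the shift, demand is qd = 455 - 4P and supply is qs = 4P - 116.
Equate the new curves: 455 - 4P = 4P - 116, giving 571 = 8P, P = 71.375, q = 169.5.
New expenditure = 71.375 × 169.5 = 12098.06.

12098.06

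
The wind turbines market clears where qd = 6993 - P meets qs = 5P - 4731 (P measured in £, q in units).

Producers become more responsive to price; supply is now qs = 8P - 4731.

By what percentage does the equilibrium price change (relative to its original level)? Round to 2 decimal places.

Solve the original market: 6993 - P = 5P - 4731, hence P = 1954 and q = 5039.
With the change applied: demand qd = 6993 - P, supply qs = 8P - 4731.
New equilibrium: 6993 - P = 8P - 4731 ⇒ 11724 = 9P ⇒ P = 3908/3 ≈ 1302.6667, q = 17071/3 ≈ 5690.3333.
%ΔP = (1302.6667 − 1954) / 1954 × 100 = -33.33%.

-33.33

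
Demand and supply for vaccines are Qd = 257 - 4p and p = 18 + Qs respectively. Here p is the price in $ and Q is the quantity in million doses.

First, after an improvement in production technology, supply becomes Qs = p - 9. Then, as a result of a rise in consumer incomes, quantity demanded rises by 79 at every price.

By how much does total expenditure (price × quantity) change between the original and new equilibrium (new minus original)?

+2105

Original equilibrium: 257 - 4p = p - 18 gives 275 = 5p, so p = 55 and Q = 37.
The shock moves the curves to Qd = 336 - 4p and Qs = p - 9.
Clearing the new market: 336 - 4p = p - 9, so p = 69 and Q = 60.
Expenditure moves from 55×37 = 2035 to 69×60 = 4140; change = +2105.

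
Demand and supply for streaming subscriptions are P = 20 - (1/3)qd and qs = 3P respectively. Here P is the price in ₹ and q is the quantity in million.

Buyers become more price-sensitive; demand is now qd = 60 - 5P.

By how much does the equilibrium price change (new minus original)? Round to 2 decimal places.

-2.50

Before the shock: 60 - 3P = 3P ⇒ 60 = 6P ⇒ P = 10, q = 30.
With the change applied: demand qd = 60 - 5P, supply qs = 3P.
New equilibrium: 60 - 5P = 3P ⇒ 60 = 8P ⇒ P = 7.5, q = 22.5.
ΔP = 7.5 − 10 = -2.50.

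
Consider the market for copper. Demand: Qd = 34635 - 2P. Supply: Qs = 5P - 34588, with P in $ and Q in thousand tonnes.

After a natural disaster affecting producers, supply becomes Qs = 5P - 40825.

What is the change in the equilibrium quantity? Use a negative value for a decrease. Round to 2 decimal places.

-1782.00

Solve the original market: 34635 - 2P = 5P - 34588, hence P = 9889 and Q = 14857.
With the change applied: demand Qd = 34635 - 2P, supply Qs = 5P - 40825.
Setting them equal: 34635 - 2P = 5P - 40825 → 75460 = 7P, so P = 10780 and Q = 13075.
ΔQ = 13075 − 14857 = -1782.00.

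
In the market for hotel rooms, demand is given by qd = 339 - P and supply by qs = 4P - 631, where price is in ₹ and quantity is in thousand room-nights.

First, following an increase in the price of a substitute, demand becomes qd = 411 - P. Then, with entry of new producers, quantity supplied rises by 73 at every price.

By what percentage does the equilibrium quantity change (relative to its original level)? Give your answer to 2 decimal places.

Initially, 339 - P = 4P - 631, so 970 = 5P and P = 194, q = 145.
With the change applied: demand qd = 411 - P, supply qs = 4P - 558.
Setting them equal: 411 - P = 4P - 558 → 969 = 5P, so P = 193.8 and q = 217.2.
%Δq = (217.2 − 145) / 145 × 100 = +49.79%.

+49.79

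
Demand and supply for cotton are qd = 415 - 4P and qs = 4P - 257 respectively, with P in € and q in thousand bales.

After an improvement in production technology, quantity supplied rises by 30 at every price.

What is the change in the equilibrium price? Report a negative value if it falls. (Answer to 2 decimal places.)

-3.75

Initially, 415 - 4P = 4P - 257, so 672 = 8P and P = 84, q = 79.
With the change applied: demand qd = 415 - 4P, supply qs = 4P - 227.
Equate the new curves: 415 - 4P = 4P - 227, giving 642 = 8P, P = 80.25, q = 94.
ΔP = 80.25 − 84 = -3.75.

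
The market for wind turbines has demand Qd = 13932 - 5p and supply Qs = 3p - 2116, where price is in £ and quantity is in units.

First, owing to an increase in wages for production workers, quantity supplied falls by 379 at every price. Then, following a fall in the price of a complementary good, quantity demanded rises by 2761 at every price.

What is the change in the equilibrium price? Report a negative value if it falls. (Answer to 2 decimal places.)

Original equilibrium: 13932 - 5p = 3p - 2116 gives 16048 = 8p, so p = 2006 and Q = 3902.
With the change applied: demand Qd = 16693 - 5p, supply Qs = 3p - 2495.
Equate the new curves: 16693 - 5p = 3p - 2495, giving 19188 = 8p, p = 2398.5, Q = 4700.5.
Δp = 2398.5 − 2006 = +392.50.

+392.50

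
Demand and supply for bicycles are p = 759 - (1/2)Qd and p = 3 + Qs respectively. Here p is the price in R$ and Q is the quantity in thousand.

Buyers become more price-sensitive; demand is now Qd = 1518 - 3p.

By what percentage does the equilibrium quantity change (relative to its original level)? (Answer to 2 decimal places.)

-25.15

Initially, 1518 - 2p = p - 3, so 1521 = 3p and p = 507, Q = 504.
With the change applied: demand Qd = 1518 - 3p, supply Qs = p - 3.
New equilibrium: 1518 - 3p = p - 3 ⇒ 1521 = 4p ⇒ p = 380.25, Q = 377.25.
%ΔQ = (377.25 − 504) / 504 × 100 = -25.15%.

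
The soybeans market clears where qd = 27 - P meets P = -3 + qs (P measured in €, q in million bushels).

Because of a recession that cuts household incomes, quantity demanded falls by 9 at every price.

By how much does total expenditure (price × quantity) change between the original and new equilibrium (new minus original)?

-101.25

Original equilibrium: 27 - P = P + 3 gives 24 = 2P, so P = 12 and q = 15.
The shock moves the curves to qd = 18 - P and qs = P + 3.
Clearing the new market: 18 - P = P + 3, so P = 7.5 and q = 10.5.
Expenditure moves from 12×15 = 180 to 7.5×10.5 = 78.75; change = -101.25.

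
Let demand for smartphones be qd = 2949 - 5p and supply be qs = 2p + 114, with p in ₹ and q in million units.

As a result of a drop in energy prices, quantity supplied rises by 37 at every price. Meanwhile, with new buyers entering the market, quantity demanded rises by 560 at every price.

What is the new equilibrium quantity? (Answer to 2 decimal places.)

1110.43

Initially, 2949 - 5p = 2p + 114, so 2835 = 7p and p = 405, q = 924.
The new curves are qd = 3509 - 5p (demand) and qs = 2p + 151 (supply).
Clearing the new market: 3509 - 5p = 2p + 151, so p = 3358/7 ≈ 479.7143 and q = 7773/7 ≈ 1110.4286.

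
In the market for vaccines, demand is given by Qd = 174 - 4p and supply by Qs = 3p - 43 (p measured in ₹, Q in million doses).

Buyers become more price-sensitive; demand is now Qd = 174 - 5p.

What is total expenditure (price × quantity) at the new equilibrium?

Initially, 174 - 4p = 3p - 43, so 217 = 7p and p = 31, Q = 50.
The new curves are Qd = 174 - 5p (demand) and Qs = 3p - 43 (supply).
New equilibrium: 174 - 5p = 3p - 43 ⇒ 217 = 8p ⇒ p = 27.125, Q = 38.375.
New expenditure = 27.125 × 38.375 = 1040.921875.

1040.921875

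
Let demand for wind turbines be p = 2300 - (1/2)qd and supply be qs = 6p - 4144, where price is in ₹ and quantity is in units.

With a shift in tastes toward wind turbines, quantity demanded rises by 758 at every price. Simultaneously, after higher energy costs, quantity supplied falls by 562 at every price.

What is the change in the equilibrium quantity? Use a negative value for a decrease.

+428

Initially, 4600 - 2p = 6p - 4144, so 8744 = 8p and p = 1093, q = 2414.
The new curves are qd = 5358 - 2p (demand) and qs = 6p - 4706 (supply).
Setting them equal: 5358 - 2p = 6p - 4706 → 10064 = 8p, so p = 1258 and q = 2842.
Δq = 2842 − 2414 = +428.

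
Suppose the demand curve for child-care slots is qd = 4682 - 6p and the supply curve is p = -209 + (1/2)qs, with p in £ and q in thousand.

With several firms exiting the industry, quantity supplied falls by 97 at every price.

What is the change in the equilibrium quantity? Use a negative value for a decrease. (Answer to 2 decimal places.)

-72.75

Original equilibrium: 4682 - 6p = 2p + 418 gives 4264 = 8p, so p = 533 and q = 1484.
The shock moves the curves to qd = 4682 - 6p and qs = 2p + 321.
Equate the new curves: 4682 - 6p = 2p + 321, giving 4361 = 8p, p = 545.125, q = 1411.25.
Δq = 1411.25 − 1484 = -72.75.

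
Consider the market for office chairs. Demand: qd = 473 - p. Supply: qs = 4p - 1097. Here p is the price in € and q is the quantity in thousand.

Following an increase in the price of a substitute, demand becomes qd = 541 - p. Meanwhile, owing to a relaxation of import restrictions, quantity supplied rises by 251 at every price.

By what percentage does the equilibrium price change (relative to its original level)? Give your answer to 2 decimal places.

-11.66

Initially, 473 - p = 4p - 1097, so 1570 = 5p and p = 314, q = 159.
The shock moves the curves to qd = 541 - p and qs = 4p - 846.
Clearing the new market: 541 - p = 4p - 846, so p = 277.4 and q = 263.6.
%Δp = (277.4 − 314) / 314 × 100 = -11.66%.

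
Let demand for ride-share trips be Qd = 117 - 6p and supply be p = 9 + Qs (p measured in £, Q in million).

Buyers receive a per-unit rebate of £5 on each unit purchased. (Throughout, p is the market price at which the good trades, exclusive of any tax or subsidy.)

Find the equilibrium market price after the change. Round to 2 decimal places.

22.29

Original equilibrium: 117 - 6p = p - 9 gives 126 = 7p, so p = 18 and Q = 9.
Since buyers' out-of-pocket price is the market price minus the rebate, the effective demand curve becomes Qd = 147 - 6p.
Setting them equal: 147 - 6p = p - 9 → 156 = 7p, so p = 156/7 ≈ 22.2857 and Q = 93/7 ≈ 13.2857.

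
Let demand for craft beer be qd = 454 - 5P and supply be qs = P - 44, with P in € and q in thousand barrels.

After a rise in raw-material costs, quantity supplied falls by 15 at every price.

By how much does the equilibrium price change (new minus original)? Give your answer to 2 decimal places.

+2.50

Initially, 454 - 5P = P - 44, so 498 = 6P and P = 83, q = 39.
With the change applied: demand qd = 454 - 5P, supply qs = P - 59.
New equilibrium: 454 - 5P = P - 59 ⇒ 513 = 6P ⇒ P = 85.5, q = 26.5.
ΔP = 85.5 − 83 = +2.50.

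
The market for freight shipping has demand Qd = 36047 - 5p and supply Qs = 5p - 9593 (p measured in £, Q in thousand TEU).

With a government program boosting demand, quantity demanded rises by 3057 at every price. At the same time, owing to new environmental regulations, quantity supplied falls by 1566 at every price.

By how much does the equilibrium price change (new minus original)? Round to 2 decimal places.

+462.30

Solve the original market: 36047 - 5p = 5p - 9593, hence p = 4564 and Q = 13227.
After the shift, demand is Qd = 39104 - 5p and supply is Qs = 5p - 11159.
Equate the new curves: 39104 - 5p = 5p - 11159, giving 50263 = 10p, p = 5026.3, Q = 13972.5.
Δp = 5026.3 − 4564 = +462.30.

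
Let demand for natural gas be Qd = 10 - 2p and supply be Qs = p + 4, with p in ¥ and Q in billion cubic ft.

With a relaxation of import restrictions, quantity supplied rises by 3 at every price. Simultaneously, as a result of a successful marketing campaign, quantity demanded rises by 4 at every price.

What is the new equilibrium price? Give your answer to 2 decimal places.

Solve the original market: 10 - 2p = p + 4, hence p = 2 and Q = 6.
The new curves are Qd = 14 - 2p (demand) and Qs = p + 7 (supply).
Clearing the new market: 14 - 2p = p + 7, so p = 7/3 ≈ 2.3333 and Q = 28/3 ≈ 9.3333.

2.33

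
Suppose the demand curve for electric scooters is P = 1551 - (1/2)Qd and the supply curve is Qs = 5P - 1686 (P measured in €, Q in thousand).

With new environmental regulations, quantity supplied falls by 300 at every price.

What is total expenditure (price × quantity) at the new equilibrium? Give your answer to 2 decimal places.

Before the shock: 3102 - 2P = 5P - 1686 ⇒ 4788 = 7P ⇒ P = 684, Q = 1734.
After the shift, demand is Qd = 3102 - 2P and supply is Qs = 5P - 1986.
Setting them equal: 3102 - 2P = 5P - 1986 → 5088 = 7P, so P = 5088/7 ≈ 726.8571 and Q = 11538/7 ≈ 1648.2857.
New expenditure = 726.8571 × 1648.2857 = 1198068.24.

1198068.24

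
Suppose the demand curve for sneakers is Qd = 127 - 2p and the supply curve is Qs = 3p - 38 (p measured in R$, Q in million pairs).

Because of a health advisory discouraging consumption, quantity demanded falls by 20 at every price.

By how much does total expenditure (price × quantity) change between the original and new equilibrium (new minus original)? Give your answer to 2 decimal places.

-592.00

Initially, 127 - 2p = 3p - 38, so 165 = 5p and p = 33, Q = 61.
The shock moves the curves to Qd = 107 - 2p and Qs = 3p - 38.
Equate the new curves: 107 - 2p = 3p - 38, giving 145 = 5p, p = 29, Q = 49.
Expenditure moves from 33×61 = 2013 to 29×49 = 1421; change = -592.00.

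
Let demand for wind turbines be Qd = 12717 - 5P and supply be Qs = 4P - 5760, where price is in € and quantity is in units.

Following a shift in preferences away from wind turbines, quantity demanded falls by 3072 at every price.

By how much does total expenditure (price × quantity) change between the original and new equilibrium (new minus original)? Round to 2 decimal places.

Before the shock: 12717 - 5P = 4P - 5760 ⇒ 18477 = 9P ⇒ P = 2053, Q = 2452.
The shock moves the curves to Qd = 9645 - 5P and Qs = 4P - 5760.
Equate the new curves: 9645 - 5P = 4P - 5760, giving 15405 = 9P, P = 5135/3 ≈ 1711.6667, Q = 3260/3 ≈ 1086.6667.
Expenditure moves from 2053×2452 = 5033956 to 1711.6667×1086.6667 = 1860011.1111; change = -3173944.89.

-3173944.89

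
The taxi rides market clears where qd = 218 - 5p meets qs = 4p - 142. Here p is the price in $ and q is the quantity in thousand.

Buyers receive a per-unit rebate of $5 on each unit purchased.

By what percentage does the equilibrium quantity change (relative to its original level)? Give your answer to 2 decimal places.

Solve the original market: 218 - 5p = 4p - 142, hence p = 40 and q = 18.
Since buyers' out-of-pocket price is the market price minus the rebate, the effective demand curve becomes qd = 243 - 5p.
Equate the new curves: 243 - 5p = 4p - 142, giving 385 = 9p, p = 385/9 ≈ 42.7778, q = 262/9 ≈ 29.1111.
%Δq = (29.1111 − 18) / 18 × 100 = +61.73%.

+61.73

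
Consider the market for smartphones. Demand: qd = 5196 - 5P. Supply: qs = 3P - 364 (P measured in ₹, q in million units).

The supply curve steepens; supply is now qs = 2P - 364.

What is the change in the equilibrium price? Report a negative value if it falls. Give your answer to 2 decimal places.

Solve the original market: 5196 - 5P = 3P - 364, hence P = 695 and q = 1721.
The shock moves the curves to qd = 5196 - 5P and qs = 2P - 364.
Clearing the new market: 5196 - 5P = 2P - 364, so P = 5560/7 ≈ 794.2857 and q = 8572/7 ≈ 1224.5714.
ΔP = 794.2857 − 695 = +99.29.

+99.29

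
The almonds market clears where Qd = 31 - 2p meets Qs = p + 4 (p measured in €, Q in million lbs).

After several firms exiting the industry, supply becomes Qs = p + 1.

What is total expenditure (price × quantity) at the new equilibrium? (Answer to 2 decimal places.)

Solve the original market: 31 - 2p = p + 4, hence p = 9 and Q = 13.
The new curves are Qd = 31 - 2p (demand) and Qs = p + 1 (supply).
Clearing the new market: 31 - 2p = p + 1, so p = 10 and Q = 11.
New expenditure = 10 × 11 = 110.00.

110.00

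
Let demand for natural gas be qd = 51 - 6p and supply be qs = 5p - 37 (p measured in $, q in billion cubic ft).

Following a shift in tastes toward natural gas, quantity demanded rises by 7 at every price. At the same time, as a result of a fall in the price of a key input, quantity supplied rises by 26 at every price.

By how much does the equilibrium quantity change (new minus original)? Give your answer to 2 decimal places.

+17.36

Before the shock: 51 - 6p = 5p - 37 ⇒ 88 = 11p ⇒ p = 8, q = 3.
The new curves are qd = 58 - 6p (demand) and qs = 5p - 11 (supply).
Clearing the new market: 58 - 6p = 5p - 11, so p = 69/11 ≈ 6.2727 and q = 224/11 ≈ 20.3636.
Δq = 20.3636 − 3 = +17.36.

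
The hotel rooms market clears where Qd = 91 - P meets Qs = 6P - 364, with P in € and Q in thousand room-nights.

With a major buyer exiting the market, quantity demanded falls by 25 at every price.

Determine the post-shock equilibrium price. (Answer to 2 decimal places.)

Solve the original market: 91 - P = 6P - 364, hence P = 65 and Q = 26.
After the shift, demand is Qd = 66 - P and supply is Qs = 6P - 364.
Clearing the new market: 66 - P = 6P - 364, so P = 430/7 ≈ 61.4286 and Q = 32/7 ≈ 4.5714.

61.43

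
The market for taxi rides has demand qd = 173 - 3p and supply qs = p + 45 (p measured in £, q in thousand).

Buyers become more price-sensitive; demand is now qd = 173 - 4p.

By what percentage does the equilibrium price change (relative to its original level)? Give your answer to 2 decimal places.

Initially, 173 - 3p = p + 45, so 128 = 4p and p = 32, q = 77.
With the change applied: demand qd = 173 - 4p, supply qs = p + 45.
New equilibrium: 173 - 4p = p + 45 ⇒ 128 = 5p ⇒ p = 25.6, q = 70.6.
%Δp = (25.6 − 32) / 32 × 100 = -20.00%.

-20.00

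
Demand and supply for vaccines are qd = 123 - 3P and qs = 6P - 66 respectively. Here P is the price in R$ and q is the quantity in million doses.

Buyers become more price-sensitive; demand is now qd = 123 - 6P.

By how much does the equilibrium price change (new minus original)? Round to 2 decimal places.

-5.25

Solve the original market: 123 - 3P = 6P - 66, hence P = 21 and q = 60.
After the shift, demand is qd = 123 - 6P and supply is qs = 6P - 66.
New equilibrium: 123 - 6P = 6P - 66 ⇒ 189 = 12P ⇒ P = 15.75, q = 28.5.
ΔP = 15.75 − 21 = -5.25.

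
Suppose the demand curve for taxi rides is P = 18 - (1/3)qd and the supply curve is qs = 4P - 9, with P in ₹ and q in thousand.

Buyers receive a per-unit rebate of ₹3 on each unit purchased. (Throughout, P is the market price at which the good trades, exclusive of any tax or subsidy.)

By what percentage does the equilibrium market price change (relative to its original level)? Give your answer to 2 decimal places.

+14.29

Original equilibrium: 54 - 3P = 4P - 9 gives 63 = 7P, so P = 9 and q = 27.
Since buyers' out-of-pocket price is the market price minus the rebate, the effective demand curve becomes qd = 63 - 3P.
Setting them equal: 63 - 3P = 4P - 9 → 72 = 7P, so P = 72/7 ≈ 10.2857 and q = 225/7 ≈ 32.1429.
%ΔP = (10.2857 − 9) / 9 × 100 = +14.29%.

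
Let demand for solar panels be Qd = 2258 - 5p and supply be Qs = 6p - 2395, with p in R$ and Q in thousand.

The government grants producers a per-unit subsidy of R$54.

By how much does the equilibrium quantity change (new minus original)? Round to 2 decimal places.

Solve the original market: 2258 - 5p = 6p - 2395, hence p = 423 and Q = 143.
Since sellers receive the price plus the subsidy, the effective supply curve becomes Qs = 6p - 2071.
New equilibrium: 2258 - 5p = 6p - 2071 ⇒ 4329 = 11p ⇒ p = 4329/11 ≈ 393.5455, Q = 3193/11 ≈ 290.2727.
ΔQ = 290.2727 − 143 = +147.27.

+147.27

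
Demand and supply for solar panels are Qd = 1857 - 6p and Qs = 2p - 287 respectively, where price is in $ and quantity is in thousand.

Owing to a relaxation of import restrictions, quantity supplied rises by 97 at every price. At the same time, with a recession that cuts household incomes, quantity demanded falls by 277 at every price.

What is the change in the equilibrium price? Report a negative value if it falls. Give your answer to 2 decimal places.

-46.75

Before the shock: 1857 - 6p = 2p - 287 ⇒ 2144 = 8p ⇒ p = 268, Q = 249.
The new curves are Qd = 1580 - 6p (demand) and Qs = 2p - 190 (supply).
New equilibrium: 1580 - 6p = 2p - 190 ⇒ 1770 = 8p ⇒ p = 221.25, Q = 252.5.
Δp = 221.25 − 268 = -46.75.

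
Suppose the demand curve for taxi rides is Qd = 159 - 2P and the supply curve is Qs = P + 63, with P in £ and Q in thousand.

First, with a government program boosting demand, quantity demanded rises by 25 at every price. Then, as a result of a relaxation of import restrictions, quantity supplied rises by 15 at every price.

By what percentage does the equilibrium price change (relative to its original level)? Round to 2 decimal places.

Solve the original market: 159 - 2P = P + 63, hence P = 32 and Q = 95.
With the change applied: demand Qd = 184 - 2P, supply Qs = P + 78.
New equilibrium: 184 - 2P = P + 78 ⇒ 106 = 3P ⇒ P = 106/3 ≈ 35.3333, Q = 340/3 ≈ 113.3333.
%ΔP = (35.3333 − 32) / 32 × 100 = +10.42%.

+10.42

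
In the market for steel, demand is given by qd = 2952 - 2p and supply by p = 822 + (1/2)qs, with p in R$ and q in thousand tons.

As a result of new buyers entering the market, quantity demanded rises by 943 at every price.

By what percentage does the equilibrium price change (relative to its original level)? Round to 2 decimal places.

Solve the original market: 2952 - 2p = 2p - 1644, hence p = 1149 and q = 654.
The new curves are qd = 3895 - 2p (demand) and qs = 2p - 1644 (supply).
Clearing the new market: 3895 - 2p = 2p - 1644, so p = 1384.75 and q = 1125.5.
%Δp = (1384.75 − 1149) / 1149 × 100 = +20.52%.

+20.52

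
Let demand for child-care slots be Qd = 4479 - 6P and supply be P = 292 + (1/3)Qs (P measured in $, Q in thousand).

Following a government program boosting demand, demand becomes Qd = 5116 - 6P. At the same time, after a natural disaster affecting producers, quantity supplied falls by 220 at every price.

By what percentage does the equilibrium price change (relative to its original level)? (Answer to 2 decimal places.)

+16.00

Before the shock: 4479 - 6P = 3P - 876 ⇒ 5355 = 9P ⇒ P = 595, Q = 909.
The new curves are Qd = 5116 - 6P (demand) and Qs = 3P - 1096 (supply).
Equate the new curves: 5116 - 6P = 3P - 1096, giving 6212 = 9P, P = 6212/9 ≈ 690.2222, Q = 2924/3 ≈ 974.6667.
%ΔP = (690.2222 − 595) / 595 × 100 = +16.00%.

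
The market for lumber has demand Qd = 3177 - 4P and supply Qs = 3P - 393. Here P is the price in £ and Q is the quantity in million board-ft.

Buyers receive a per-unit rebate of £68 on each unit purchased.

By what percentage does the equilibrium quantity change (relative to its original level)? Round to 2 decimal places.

Before the shock: 3177 - 4P = 3P - 393 ⇒ 3570 = 7P ⇒ P = 510, Q = 1137.
Since buyers' out-of-pocket price is the market price minus the rebate, the effective demand curve becomes Qd = 3449 - 4P.
Setting them equal: 3449 - 4P = 3P - 393 → 3842 = 7P, so P = 3842/7 ≈ 548.8571 and Q = 8775/7 ≈ 1253.5714.
%ΔQ = (1253.5714 − 1137) / 1137 × 100 = +10.25%.

+10.25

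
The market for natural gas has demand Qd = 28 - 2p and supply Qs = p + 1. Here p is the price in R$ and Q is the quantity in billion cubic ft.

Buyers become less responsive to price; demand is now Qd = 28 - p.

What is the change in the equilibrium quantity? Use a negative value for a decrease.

+4.5

Initially, 28 - 2p = p + 1, so 27 = 3p and p = 9, Q = 10.
After the shift, demand is Qd = 28 - p and supply is Qs = p + 1.
Equate the new curves: 28 - p = p + 1, giving 27 = 2p, p = 13.5, Q = 14.5.
ΔQ = 14.5 − 10 = +4.5.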